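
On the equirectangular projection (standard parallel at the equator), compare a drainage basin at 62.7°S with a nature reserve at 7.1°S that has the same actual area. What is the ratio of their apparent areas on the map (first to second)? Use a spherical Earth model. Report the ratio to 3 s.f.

Plate carrée maps x = Rλ, y = Rφ. The meridian scale is h = 1 and the parallel scale is k = 1/cos φ = sec φ.
Areal scale at 62.7°: h·k = 1.000 × 2.180 = 2.180.
Areal scale at 7.1°: h·k = 1.000 × 1.008 = 1.008.
Ratio = 2.180/1.008 ≈ 2.16.

2.16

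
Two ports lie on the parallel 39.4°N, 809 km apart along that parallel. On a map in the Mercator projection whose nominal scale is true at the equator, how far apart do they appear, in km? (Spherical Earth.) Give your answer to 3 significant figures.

1050 km

The Mercator projection is conformal; its linear scale factor is the same in every direction and equals sec φ = 1/cos φ.
Along the parallel, k = sec 39.4° = 1/0.7727 = 1.294.
Map distance = 809 × 1.294 ≈ 1050 km.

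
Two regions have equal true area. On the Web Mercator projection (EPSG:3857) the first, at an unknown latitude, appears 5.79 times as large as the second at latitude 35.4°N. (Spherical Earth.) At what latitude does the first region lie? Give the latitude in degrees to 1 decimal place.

On Mercator, (apparent₁)/(apparent₂) = sec²φ₁ / sec²φ₂ when true areas are equal.
cos²φ₂ / cos²φ₁ = 5.79  ⇒  cos φ₁ = cos 35.4° / √5.79 = 0.8151/2.406 = 0.3388.
φ₁ = arccos(0.3388) ≈ 70.2°.

70.2°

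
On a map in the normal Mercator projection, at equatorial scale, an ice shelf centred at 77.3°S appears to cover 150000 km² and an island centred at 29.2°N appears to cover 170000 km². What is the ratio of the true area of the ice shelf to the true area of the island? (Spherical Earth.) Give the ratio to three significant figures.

Mercator's areal exaggeration is sec²φ; hence true area = (apparent area) · cos²φ.
True area of ice shelf: 150000 × cos²(77.3°) = 150000 × 0.04833 = 7250 km².
True area of island: 170000 × cos²(29.2°) = 170000 × 0.7620 = 129500 km².
Ratio = 7250 / 129500 ≈ 0.0560.

0.0560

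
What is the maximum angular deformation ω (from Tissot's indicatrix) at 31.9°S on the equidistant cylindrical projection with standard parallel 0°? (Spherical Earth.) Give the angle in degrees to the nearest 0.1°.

In the plate carrée (x = Rλ, y = Rφ), meridians are true-scale (h = 1) and parallels are stretched by k = sec φ.
At 31.9°: h = 1.000, k = 1.178; principal scales a = 1.178, b = 1.000.
sin(ω/2) = (a − b)/(a + b) = 0.1779/2.178 = 0.08168, so ω = 2 arcsin(0.08168) ≈ 9.4°.

9.4°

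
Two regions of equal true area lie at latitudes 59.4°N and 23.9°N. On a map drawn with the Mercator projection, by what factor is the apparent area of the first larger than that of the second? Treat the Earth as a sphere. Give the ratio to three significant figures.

3.23

Mercator is conformal with k = sec φ, so areal scale = k² = sec²φ.
At 59.4°: sec²(59.4°) = 1/0.5090² = 3.859.
At 23.9°: sec²(23.9°) = 1/0.9143² = 1.196.
Ratio = 3.859/1.196 = cos²(23.9°)/cos²(59.4°) ≈ 3.23.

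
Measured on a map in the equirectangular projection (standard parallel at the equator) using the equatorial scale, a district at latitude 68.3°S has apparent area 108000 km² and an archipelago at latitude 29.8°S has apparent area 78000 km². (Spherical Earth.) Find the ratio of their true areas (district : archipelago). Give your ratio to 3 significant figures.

0.590

Plate carrée has h = 1 and k = sec φ, giving areal scale sec φ; true area = (apparent area) · cos φ.
True area of district: 108000 × cos(68.3°) = 108000 × 0.3697 = 39930 km².
True area of archipelago: 78000 × cos(29.8°) = 78000 × 0.8678 = 67690 km².
Ratio = 39930 / 67690 ≈ 0.590.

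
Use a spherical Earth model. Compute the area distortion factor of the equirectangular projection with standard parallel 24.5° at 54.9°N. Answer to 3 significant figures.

In the equirectangular projection with standard parallel φ₀ = 24.5° (x = Rλ cos φ₀, y = Rφ), meridians are true-scale (h = 1) and the parallel scale is k = cos φ₀ / cos φ.
Areal scale = h·k = 1 × cos φ₀ / cos φ; at 54.9°, h = 1.000, k = 1.583, so h·k = 1.583.

1.58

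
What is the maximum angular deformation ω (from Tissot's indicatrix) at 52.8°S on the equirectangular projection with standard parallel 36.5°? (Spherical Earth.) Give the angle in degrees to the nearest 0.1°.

The equidistant cylindrical projection with φ₀ = 36.5° has h = 1 (meridians true) and k = cos φ₀ / cos φ along parallels.
At 52.8°: h = 1.000, k = 1.330; principal scales a = 1.330, b = 1.000.
sin(ω/2) = (a − b)/(a + b) = 0.3296/2.330 = 0.1415, so ω = 2 arcsin(0.1415) ≈ 16.3°.

16.3°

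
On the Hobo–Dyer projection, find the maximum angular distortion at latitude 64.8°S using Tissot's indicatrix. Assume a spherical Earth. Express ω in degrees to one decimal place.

The Hobo–Dyer projection is cylindrical equal-area with φ₀ = 37.5°. A cylindrical equal-area projection with standard parallel φ₀ has meridian scale h = cos φ / cos φ₀ and parallel scale k = cos φ₀ / cos φ (so areas are preserved, h·k = 1).
At 64.8°: h = 0.5367, k = 1.863; principal scales a = 1.863, b = 0.5367.
sin(ω/2) = (a − b)/(a + b) = 1.327/2.400 = 0.5528, so ω = 2 arcsin(0.5528) ≈ 67.1°.

67.1°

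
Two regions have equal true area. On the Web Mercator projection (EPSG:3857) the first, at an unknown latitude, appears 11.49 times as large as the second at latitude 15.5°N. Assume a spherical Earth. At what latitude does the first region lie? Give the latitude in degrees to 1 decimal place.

73.5°

Mercator areal scale is sec²φ, so apparent-area ratio = sec²φ₁ / sec²φ₂ = cos²φ₂ / cos²φ₁.
cos²φ₂ / cos²φ₁ = 11.49  ⇒  cos φ₁ = cos 15.5° / √11.49 = 0.9636/3.390 = 0.2843.
φ₁ = arccos(0.2843) ≈ 73.5°.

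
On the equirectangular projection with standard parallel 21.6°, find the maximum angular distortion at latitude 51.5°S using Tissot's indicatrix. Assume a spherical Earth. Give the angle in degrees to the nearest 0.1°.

22.8°

With standard parallel φ₀ = 21.6°, the equirectangular projection gives x = Rλ cos φ₀, y = Rφ, so h = 1 and k = cos 21.6° / cos φ.
At 51.5°: h = 1.000, k = 1.494; principal scales a = 1.494, b = 1.000.
sin(ω/2) = (a − b)/(a + b) = 0.4936/2.494 = 0.1979, so ω = 2 arcsin(0.1979) ≈ 22.8°.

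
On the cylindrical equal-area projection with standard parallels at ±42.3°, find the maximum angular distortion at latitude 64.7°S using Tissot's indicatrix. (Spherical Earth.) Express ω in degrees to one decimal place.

59.9°

Cylindrical equal-area (φ₀ = 42.3°): h = cos φ / cos 42.3° along meridians, k = cos 42.3° / cos φ along parallels; h·k = 1.
At 64.7°: h = 0.5778, k = 1.731; principal scales a = 1.731, b = 0.5778.
sin(ω/2) = (a − b)/(a + b) = 1.153/2.309 = 0.4994, so ω = 2 arcsin(0.4994) ≈ 59.9°.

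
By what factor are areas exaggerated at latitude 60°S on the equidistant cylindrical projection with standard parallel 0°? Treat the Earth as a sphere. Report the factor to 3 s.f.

In the plate carrée (x = Rλ, y = Rφ), meridians are true-scale (h = 1) and parallels are stretched by k = sec φ.
Areal scale = h·k = 1 × sec φ; at 60°, h = 1.000, k = 2.000, so h·k = 2.000.

2.00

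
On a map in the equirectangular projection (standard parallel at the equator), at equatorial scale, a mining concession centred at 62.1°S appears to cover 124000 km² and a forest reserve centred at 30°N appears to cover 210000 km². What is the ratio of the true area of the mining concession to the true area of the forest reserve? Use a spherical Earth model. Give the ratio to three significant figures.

0.319

On the plate carrée, areal scale = h·k = 1 × sec φ, so true area = apparent × cos φ.
True area of mining concession: 124000 × cos(62.1°) = 124000 × 0.4679 = 58020 km².
True area of forest reserve: 210000 × cos(30°) = 210000 × 0.8660 = 181900 km².
Ratio = 58020 / 181900 ≈ 0.319.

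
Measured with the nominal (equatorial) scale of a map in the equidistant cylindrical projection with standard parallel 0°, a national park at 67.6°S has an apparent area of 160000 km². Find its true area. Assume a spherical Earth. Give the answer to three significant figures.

In the plate carrée (x = Rλ, y = Rφ), meridians are true-scale (h = 1) and parallels are stretched by k = sec φ.
Areal scale = h·k = 1 × sec φ; at 67.6°, h = 1.000, k = 2.624, so h·k = 2.624.
True area = apparent / (areal scale) = 160000 / 2.624 ≈ 61000 km².

61000 km²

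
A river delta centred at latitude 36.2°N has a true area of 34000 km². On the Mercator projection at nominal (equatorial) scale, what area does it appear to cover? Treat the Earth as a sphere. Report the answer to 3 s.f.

The Mercator projection is conformal; its linear scale factor is the same in every direction and equals sec φ = 1/cos φ.
Areal scale = k² = sec²φ = 1/cos²(36.2°) = 1/0.8070² = 1.536.
Apparent area = 34000 × 1.536 ≈ 52200 km².

52200 km²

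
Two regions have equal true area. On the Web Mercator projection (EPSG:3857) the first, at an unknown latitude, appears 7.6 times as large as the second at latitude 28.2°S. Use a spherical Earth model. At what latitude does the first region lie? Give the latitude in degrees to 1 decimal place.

71.4°

On Mercator, (apparent₁)/(apparent₂) = sec²φ₁ / sec²φ₂ when true areas are equal.
cos²φ₂ / cos²φ₁ = 7.6  ⇒  cos φ₁ = cos 28.2° / √7.6 = 0.8813/2.757 = 0.3197.
φ₁ = arccos(0.3197) ≈ 71.4°.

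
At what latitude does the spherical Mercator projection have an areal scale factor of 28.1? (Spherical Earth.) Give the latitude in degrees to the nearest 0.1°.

79.1°

Mercator areal scale is sec²φ.
sec²φ = 28.1  ⇒  cos²φ = 0.03559  ⇒  cos φ = 0.1886.
φ = arccos(0.1886) ≈ 79.1°.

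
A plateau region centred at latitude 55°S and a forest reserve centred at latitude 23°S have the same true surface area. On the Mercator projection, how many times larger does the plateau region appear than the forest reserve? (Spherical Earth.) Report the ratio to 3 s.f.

On Mercator, area is exaggerated by sec²φ = 1/cos²φ.
At 55°: sec²(55°) = 1/0.5736² = 3.040.
At 23°: sec²(23°) = 1/0.9205² = 1.180.
Ratio = 3.040/1.180 = cos²(23°)/cos²(55°) ≈ 2.58.

2.58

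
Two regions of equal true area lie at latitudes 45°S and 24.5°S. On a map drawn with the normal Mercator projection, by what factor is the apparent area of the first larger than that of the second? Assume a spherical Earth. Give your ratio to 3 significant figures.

Mercator is conformal with k = sec φ, so areal scale = k² = sec²φ.
At 45°: sec²(45°) = 1/0.7071² = 2.000.
At 24.5°: sec²(24.5°) = 1/0.9100² = 1.208.
Ratio = 2.000/1.208 = cos²(24.5°)/cos²(45°) ≈ 1.66.

1.66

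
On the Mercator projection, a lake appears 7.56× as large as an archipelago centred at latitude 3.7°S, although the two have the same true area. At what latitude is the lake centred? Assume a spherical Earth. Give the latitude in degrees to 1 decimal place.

On Mercator, (apparent₁)/(apparent₂) = sec²φ₁ / sec²φ₂ when true areas are equal.
cos²φ₂ / cos²φ₁ = 7.56  ⇒  cos φ₁ = cos 3.7° / √7.56 = 0.9979/2.750 = 0.3629.
φ₁ = arccos(0.3629) ≈ 68.7°.

68.7°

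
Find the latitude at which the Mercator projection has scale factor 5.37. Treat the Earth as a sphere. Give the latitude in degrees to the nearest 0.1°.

Mercator scale is k = sec φ = 1/cos φ.
1/cos φ = 5.37  ⇒  cos φ = 0.1862  ⇒  φ = arccos(0.1862) ≈ 79.3°.

79.3°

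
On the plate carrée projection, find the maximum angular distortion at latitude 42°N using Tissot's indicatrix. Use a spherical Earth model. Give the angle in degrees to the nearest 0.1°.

In the plate carrée (x = Rλ, y = Rφ), meridians are true-scale (h = 1) and parallels are stretched by k = sec φ.
At 42°: h = 1.000, k = 1.346; principal scales a = 1.346, b = 1.000.
sin(ω/2) = (a − b)/(a + b) = 0.3456/2.346 = 0.1474, so ω = 2 arcsin(0.1474) ≈ 16.9°.

16.9°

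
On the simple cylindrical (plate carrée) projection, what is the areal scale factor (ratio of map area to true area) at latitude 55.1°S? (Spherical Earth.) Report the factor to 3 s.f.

1.75

In the plate carrée (x = Rλ, y = Rφ), meridians are true-scale (h = 1) and parallels are stretched by k = sec φ.
Areal scale = h·k = 1 × sec φ; at 55.1°, h = 1.000, k = 1.748, so h·k = 1.748.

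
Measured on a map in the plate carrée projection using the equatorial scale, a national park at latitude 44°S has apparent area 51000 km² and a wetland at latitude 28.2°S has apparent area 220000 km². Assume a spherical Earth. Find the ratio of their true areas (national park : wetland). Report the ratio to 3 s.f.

0.189

On the plate carrée, areal scale = h·k = 1 × sec φ, so true area = apparent × cos φ.
True area of national park: 51000 × cos(44°) = 51000 × 0.7193 = 36690 km².
True area of wetland: 220000 × cos(28.2°) = 220000 × 0.8813 = 193900 km².
Ratio = 36690 / 193900 ≈ 0.189.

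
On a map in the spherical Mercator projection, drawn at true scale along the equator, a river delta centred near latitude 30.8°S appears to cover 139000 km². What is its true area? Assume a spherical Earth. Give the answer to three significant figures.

Mercator is conformal, so the point scale is isotropic: h = k = sec φ = 1/cos φ.
Areal scale = k² = sec²φ = 1/cos²(30.8°) = 1/0.8590² = 1.355.
True area = apparent / (areal scale) = 139000 / 1.355 ≈ 103000 km².

103000 km²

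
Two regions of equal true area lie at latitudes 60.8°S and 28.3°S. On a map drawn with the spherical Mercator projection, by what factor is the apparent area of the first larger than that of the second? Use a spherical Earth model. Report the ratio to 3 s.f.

On Mercator, area is exaggerated by sec²φ = 1/cos²φ.
At 60.8°: sec²(60.8°) = 1/0.4879² = 4.202.
At 28.3°: sec²(28.3°) = 1/0.8805² = 1.290.
Ratio = 4.202/1.290 = cos²(28.3°)/cos²(60.8°) ≈ 3.26.

3.26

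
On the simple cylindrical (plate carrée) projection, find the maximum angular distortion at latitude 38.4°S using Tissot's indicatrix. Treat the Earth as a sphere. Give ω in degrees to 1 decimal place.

In the plate carrée (x = Rλ, y = Rφ), meridians are true-scale (h = 1) and parallels are stretched by k = sec φ.
At 38.4°: h = 1.000, k = 1.276; principal scales a = 1.276, b = 1.000.
sin(ω/2) = (a − b)/(a + b) = 0.2760/2.276 = 0.1213, so ω = 2 arcsin(0.1213) ≈ 13.9°.

13.9°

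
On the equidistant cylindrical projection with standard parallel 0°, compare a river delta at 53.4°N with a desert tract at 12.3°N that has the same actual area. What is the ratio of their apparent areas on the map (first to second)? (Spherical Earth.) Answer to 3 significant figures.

1.64

Plate carrée maps x = Rλ, y = Rφ. The meridian scale is h = 1 and the parallel scale is k = 1/cos φ = sec φ.
Areal scale at 53.4°: h·k = 1.000 × 1.677 = 1.677.
Areal scale at 12.3°: h·k = 1.000 × 1.023 = 1.023.
Ratio = 1.677/1.023 ≈ 1.64.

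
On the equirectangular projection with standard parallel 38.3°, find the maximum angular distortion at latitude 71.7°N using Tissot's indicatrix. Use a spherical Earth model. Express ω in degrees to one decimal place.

50.7°

The equidistant cylindrical projection with φ₀ = 38.3° has h = 1 (meridians true) and k = cos φ₀ / cos φ along parallels.
At 71.7°: h = 1.000, k = 2.499; principal scales a = 2.499, b = 1.000.
sin(ω/2) = (a − b)/(a + b) = 1.499/3.499 = 0.4285, so ω = 2 arcsin(0.4285) ≈ 50.7°.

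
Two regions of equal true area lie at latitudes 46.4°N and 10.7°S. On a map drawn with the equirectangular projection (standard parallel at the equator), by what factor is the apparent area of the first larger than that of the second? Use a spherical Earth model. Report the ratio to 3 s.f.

Plate carrée maps x = Rλ, y = Rφ. The meridian scale is h = 1 and the parallel scale is k = 1/cos φ = sec φ.
Areal scale at 46.4°: h·k = 1.000 × 1.450 = 1.450.
Areal scale at 10.7°: h·k = 1.000 × 1.018 = 1.018.
Ratio = 1.450/1.018 ≈ 1.42.

1.42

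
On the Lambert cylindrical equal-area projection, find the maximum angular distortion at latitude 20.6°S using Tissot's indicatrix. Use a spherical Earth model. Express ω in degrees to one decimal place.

The Lambert cylindrical equal-area projection is the cylindrical equal-area projection with its standard parallel at the equator (φ₀ = 0). Cylindrical equal-area (φ₀ = 0°): h = cos φ / cos 0° along meridians, k = cos 0° / cos φ along parallels; h·k = 1.
At 20.6°: h = 0.9361, k = 1.068; principal scales a = 1.068, b = 0.9361.
sin(ω/2) = (a − b)/(a + b) = 0.1322/2.004 = 0.06598, so ω = 2 arcsin(0.06598) ≈ 7.6°.

7.6°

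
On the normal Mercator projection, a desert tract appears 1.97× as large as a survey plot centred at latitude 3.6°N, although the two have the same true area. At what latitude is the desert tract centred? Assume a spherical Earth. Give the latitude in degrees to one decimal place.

On Mercator, (apparent₁)/(apparent₂) = sec²φ₁ / sec²φ₂ when true areas are equal.
cos²φ₂ / cos²φ₁ = 1.97  ⇒  cos φ₁ = cos 3.6° / √1.97 = 0.9980/1.404 = 0.7111.
φ₁ = arccos(0.7111) ≈ 44.7°.

44.7°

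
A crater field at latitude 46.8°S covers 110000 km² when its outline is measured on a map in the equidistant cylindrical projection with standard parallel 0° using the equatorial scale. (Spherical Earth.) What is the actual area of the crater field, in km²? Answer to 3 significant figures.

For the equirectangular projection with φ₀ = 0 (plate carrée), h = 1 along meridians and k = sec φ along parallels.
Areal scale = h·k = 1 × sec φ; at 46.8°, h = 1.000, k = 1.461, so h·k = 1.461.
True area = apparent / (areal scale) = 110000 / 1.461 ≈ 75300 km².

75300 km²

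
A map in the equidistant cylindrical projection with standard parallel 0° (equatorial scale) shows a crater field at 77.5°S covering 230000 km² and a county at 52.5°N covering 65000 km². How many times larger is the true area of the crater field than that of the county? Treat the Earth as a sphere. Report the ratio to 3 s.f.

1.26

On the plate carrée, areal scale = h·k = 1 × sec φ, so true area = apparent × cos φ.
True area of crater field: 230000 × cos(77.5°) = 230000 × 0.2164 = 49780 km².
True area of county: 65000 × cos(52.5°) = 65000 × 0.6088 = 39570 km².
Ratio = 49780 / 39570 ≈ 1.26.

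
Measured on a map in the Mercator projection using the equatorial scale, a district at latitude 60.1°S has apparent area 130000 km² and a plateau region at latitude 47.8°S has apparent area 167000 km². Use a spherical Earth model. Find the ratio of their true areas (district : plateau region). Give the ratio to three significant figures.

Mercator's areal exaggeration is sec²φ; hence true area = (apparent area) · cos²φ.
True area of district: 130000 × cos²(60.1°) = 130000 × 0.2485 = 32300 km².
True area of plateau region: 167000 × cos²(47.8°) = 167000 × 0.4512 = 75350 km².
Ratio = 32300 / 75350 ≈ 0.429.

0.429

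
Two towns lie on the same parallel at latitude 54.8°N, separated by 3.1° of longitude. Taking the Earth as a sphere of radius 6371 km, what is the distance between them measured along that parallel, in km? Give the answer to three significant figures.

Arc length along a parallel = R cos φ · Δλ (with Δλ in radians).
= 6371 × cos 54.8° × (3.1° × π/180) = 6371 × 0.5764 × 0.05411 ≈ 199 km.

199 km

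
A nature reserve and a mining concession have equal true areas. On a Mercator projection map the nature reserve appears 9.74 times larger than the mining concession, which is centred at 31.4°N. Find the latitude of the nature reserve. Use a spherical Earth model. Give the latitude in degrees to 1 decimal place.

On Mercator, (apparent₁)/(apparent₂) = sec²φ₁ / sec²φ₂ when true areas are equal.
cos²φ₂ / cos²φ₁ = 9.74  ⇒  cos φ₁ = cos 31.4° / √9.74 = 0.8536/3.121 = 0.2735.
φ₁ = arccos(0.2735) ≈ 74.1°.

74.1°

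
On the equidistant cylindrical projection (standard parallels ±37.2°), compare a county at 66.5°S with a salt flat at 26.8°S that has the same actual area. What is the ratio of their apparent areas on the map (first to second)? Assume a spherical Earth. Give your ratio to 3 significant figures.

2.24

In the equirectangular projection with standard parallel φ₀ = 37.2° (x = Rλ cos φ₀, y = Rφ), meridians are true-scale (h = 1) and the parallel scale is k = cos φ₀ / cos φ.
Areal scale at 66.5°: h·k = 1.000 × 1.998 = 1.998.
Areal scale at 26.8°: h·k = 1.000 × 0.8924 = 0.8924.
Ratio = 1.998/0.8924 ≈ 2.24.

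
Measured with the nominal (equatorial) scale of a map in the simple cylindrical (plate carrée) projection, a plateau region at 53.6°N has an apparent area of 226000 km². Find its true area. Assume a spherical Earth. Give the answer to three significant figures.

In the plate carrée (x = Rλ, y = Rφ), meridians are true-scale (h = 1) and parallels are stretched by k = sec φ.
Areal scale = h·k = 1 × sec φ; at 53.6°, h = 1.000, k = 1.685, so h·k = 1.685.
True area = apparent / (areal scale) = 226000 / 1.685 ≈ 134000 km².

134000 km²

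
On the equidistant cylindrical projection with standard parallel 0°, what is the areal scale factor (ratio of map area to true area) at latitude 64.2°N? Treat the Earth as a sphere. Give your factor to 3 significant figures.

2.30

For the equirectangular projection with φ₀ = 0 (plate carrée), h = 1 along meridians and k = sec φ along parallels.
Areal scale = h·k = 1 × sec φ; at 64.2°, h = 1.000, k = 2.298, so h·k = 2.298.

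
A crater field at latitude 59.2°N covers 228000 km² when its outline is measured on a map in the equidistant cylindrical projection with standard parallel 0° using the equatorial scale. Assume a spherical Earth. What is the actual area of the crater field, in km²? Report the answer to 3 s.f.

117000 km²

In the plate carrée (x = Rλ, y = Rφ), meridians are true-scale (h = 1) and parallels are stretched by k = sec φ.
Areal scale = h·k = 1 × sec φ; at 59.2°, h = 1.000, k = 1.953, so h·k = 1.953.
True area = apparent / (areal scale) = 228000 / 1.953 ≈ 117000 km².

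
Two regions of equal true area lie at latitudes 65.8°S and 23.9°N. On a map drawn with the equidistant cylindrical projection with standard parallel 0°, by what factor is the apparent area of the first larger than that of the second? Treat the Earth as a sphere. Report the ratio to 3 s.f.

2.23

For the equirectangular projection with φ₀ = 0 (plate carrée), h = 1 along meridians and k = sec φ along parallels.
Areal scale at 65.8°: h·k = 1.000 × 2.439 = 2.439.
Areal scale at 23.9°: h·k = 1.000 × 1.094 = 1.094.
Ratio = 2.439/1.094 ≈ 2.23.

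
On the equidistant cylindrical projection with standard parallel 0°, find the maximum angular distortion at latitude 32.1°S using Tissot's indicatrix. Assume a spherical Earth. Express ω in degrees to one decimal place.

9.5°

Plate carrée maps x = Rλ, y = Rφ. The meridian scale is h = 1 and the parallel scale is k = 1/cos φ = sec φ.
At 32.1°: h = 1.000, k = 1.180; principal scales a = 1.180, b = 1.000.
sin(ω/2) = (a − b)/(a + b) = 0.1805/2.180 = 0.08277, so ω = 2 arcsin(0.08277) ≈ 9.5°.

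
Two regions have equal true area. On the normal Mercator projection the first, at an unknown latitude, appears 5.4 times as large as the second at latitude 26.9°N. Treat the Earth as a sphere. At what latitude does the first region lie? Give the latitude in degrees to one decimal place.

67.4°

On Mercator, (apparent₁)/(apparent₂) = sec²φ₁ / sec²φ₂ when true areas are equal.
cos²φ₂ / cos²φ₁ = 5.4  ⇒  cos φ₁ = cos 26.9° / √5.4 = 0.8918/2.324 = 0.3838.
φ₁ = arccos(0.3838) ≈ 67.4°.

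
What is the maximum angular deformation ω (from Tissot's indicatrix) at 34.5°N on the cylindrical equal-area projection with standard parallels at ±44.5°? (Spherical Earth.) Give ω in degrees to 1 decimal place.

16.5°

For cylindrical equal-area with standard parallel φ₀, h = cos φ / cos φ₀ and k = cos φ₀ / cos φ, so h·k = 1.
At 34.5°: h = 1.155, k = 0.8655; principal scales a = 1.155, b = 0.8655.
sin(ω/2) = (a − b)/(a + b) = 0.2900/2.021 = 0.1435, so ω = 2 arcsin(0.1435) ≈ 16.5°.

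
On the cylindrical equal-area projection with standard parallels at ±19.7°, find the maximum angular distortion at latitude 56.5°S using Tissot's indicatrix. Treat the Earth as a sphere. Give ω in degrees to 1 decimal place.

Cylindrical equal-area (φ₀ = 19.7°): h = cos φ / cos 19.7° along meridians, k = cos 19.7° / cos φ along parallels; h·k = 1.
At 56.5°: h = 0.5862, k = 1.706; principal scales a = 1.706, b = 0.5862.
sin(ω/2) = (a − b)/(a + b) = 1.120/2.292 = 0.4884, so ω = 2 arcsin(0.4884) ≈ 58.5°.

58.5°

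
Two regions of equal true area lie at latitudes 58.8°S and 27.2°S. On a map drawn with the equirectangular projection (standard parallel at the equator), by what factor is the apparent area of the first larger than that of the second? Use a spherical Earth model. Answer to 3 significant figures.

For the equirectangular projection with φ₀ = 0 (plate carrée), h = 1 along meridians and k = sec φ along parallels.
Areal scale at 58.8°: h·k = 1.000 × 1.930 = 1.930.
Areal scale at 27.2°: h·k = 1.000 × 1.124 = 1.124.
Ratio = 1.930/1.124 ≈ 1.72.

1.72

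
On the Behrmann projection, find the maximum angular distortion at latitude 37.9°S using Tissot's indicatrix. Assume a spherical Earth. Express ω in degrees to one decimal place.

Behrmann is a cylindrical equal-area projection with standard parallels at ±30°. A cylindrical equal-area projection with standard parallel φ₀ has meridian scale h = cos φ / cos φ₀ and parallel scale k = cos φ₀ / cos φ (so areas are preserved, h·k = 1).
At 37.9°: h = 0.9112, k = 1.098; principal scales a = 1.098, b = 0.9112.
sin(ω/2) = (a − b)/(a + b) = 0.1864/2.009 = 0.09277, so ω = 2 arcsin(0.09277) ≈ 10.6°.

10.6°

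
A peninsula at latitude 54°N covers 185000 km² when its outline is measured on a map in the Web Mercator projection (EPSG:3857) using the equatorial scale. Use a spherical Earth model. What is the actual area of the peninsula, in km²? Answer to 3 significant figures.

63900 km²

Mercator is conformal, so the point scale is isotropic: h = k = sec φ = 1/cos φ.
Areal scale = k² = sec²φ = 1/cos²(54°) = 1/0.5878² = 2.894.
True area = apparent / (areal scale) = 185000 / 2.894 ≈ 63900 km².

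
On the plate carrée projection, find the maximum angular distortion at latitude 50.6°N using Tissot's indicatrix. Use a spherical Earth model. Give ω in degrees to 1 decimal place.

Plate carrée maps x = Rλ, y = Rφ. The meridian scale is h = 1 and the parallel scale is k = 1/cos φ = sec φ.
At 50.6°: h = 1.000, k = 1.575; principal scales a = 1.575, b = 1.000.
sin(ω/2) = (a − b)/(a + b) = 0.5755/2.575 = 0.2234, so ω = 2 arcsin(0.2234) ≈ 25.8°.

25.8°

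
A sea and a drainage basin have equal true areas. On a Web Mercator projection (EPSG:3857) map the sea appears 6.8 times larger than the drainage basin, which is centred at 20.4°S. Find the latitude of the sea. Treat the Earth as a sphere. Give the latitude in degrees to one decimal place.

68.9°

On Mercator, (apparent₁)/(apparent₂) = sec²φ₁ / sec²φ₂ when true areas are equal.
cos²φ₂ / cos²φ₁ = 6.8  ⇒  cos φ₁ = cos 20.4° / √6.8 = 0.9373/2.608 = 0.3594.
φ₁ = arccos(0.3594) ≈ 68.9°.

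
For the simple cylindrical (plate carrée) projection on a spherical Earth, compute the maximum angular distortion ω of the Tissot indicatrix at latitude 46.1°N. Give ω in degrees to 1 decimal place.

20.9°

Plate carrée maps x = Rλ, y = Rφ. The meridian scale is h = 1 and the parallel scale is k = 1/cos φ = sec φ.
At 46.1°: h = 1.000, k = 1.442; principal scales a = 1.442, b = 1.000.
sin(ω/2) = (a − b)/(a + b) = 0.4422/2.442 = 0.1811, so ω = 2 arcsin(0.1811) ≈ 20.9°.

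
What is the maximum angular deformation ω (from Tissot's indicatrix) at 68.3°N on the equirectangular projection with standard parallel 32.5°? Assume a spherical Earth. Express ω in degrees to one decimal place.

In the equirectangular projection with standard parallel φ₀ = 32.5° (x = Rλ cos φ₀, y = Rφ), meridians are true-scale (h = 1) and the parallel scale is k = cos φ₀ / cos φ.
At 68.3°: h = 1.000, k = 2.281; principal scales a = 2.281, b = 1.000.
sin(ω/2) = (a − b)/(a + b) = 1.281/3.281 = 0.3904, so ω = 2 arcsin(0.3904) ≈ 46.0°.

46.0°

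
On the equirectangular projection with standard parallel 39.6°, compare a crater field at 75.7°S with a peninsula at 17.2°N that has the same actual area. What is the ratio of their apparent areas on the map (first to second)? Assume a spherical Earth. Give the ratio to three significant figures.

The equidistant cylindrical projection with φ₀ = 39.6° has h = 1 (meridians true) and k = cos φ₀ / cos φ along parallels.
Areal scale at 75.7°: h·k = 1.000 × 3.119 = 3.119.
Areal scale at 17.2°: h·k = 1.000 × 0.8066 = 0.8066.
Ratio = 3.119/0.8066 ≈ 3.87.

3.87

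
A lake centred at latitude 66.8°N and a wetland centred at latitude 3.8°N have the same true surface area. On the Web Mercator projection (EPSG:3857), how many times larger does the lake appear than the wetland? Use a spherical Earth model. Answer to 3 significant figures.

6.42

Mercator areal scale is sec²φ.
At 66.8°: sec²(66.8°) = 1/0.3939² = 6.444.
At 3.8°: sec²(3.8°) = 1/0.9978² = 1.004.
Ratio = 6.444/1.004 = cos²(3.8°)/cos²(66.8°) ≈ 6.42.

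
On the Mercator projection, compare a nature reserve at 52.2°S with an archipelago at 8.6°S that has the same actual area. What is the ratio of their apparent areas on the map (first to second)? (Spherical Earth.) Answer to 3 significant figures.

Mercator areal scale is sec²φ.
At 52.2°: sec²(52.2°) = 1/0.6129² = 2.662.
At 8.6°: sec²(8.6°) = 1/0.9888² = 1.023.
Ratio = 2.662/1.023 = cos²(8.6°)/cos²(52.2°) ≈ 2.60.

2.60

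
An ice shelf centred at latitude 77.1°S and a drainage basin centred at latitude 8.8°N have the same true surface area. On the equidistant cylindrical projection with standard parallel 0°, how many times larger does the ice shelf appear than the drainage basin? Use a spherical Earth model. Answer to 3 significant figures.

In the plate carrée (x = Rλ, y = Rφ), meridians are true-scale (h = 1) and parallels are stretched by k = sec φ.
Areal scale at 77.1°: h·k = 1.000 × 4.479 = 4.479.
Areal scale at 8.8°: h·k = 1.000 × 1.012 = 1.012.
Ratio = 4.479/1.012 ≈ 4.43.

4.43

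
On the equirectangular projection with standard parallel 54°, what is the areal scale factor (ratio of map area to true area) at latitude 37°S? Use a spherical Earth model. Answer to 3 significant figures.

0.736

The equidistant cylindrical projection with φ₀ = 54° has h = 1 (meridians true) and k = cos φ₀ / cos φ along parallels.
Areal scale = h·k = 1 × cos φ₀ / cos φ; at 37°, h = 1.000, k = 0.7360, so h·k = 0.7360.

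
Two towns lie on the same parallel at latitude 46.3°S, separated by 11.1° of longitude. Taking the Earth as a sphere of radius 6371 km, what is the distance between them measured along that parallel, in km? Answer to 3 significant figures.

Arc length along a parallel = R cos φ · Δλ (with Δλ in radians).
= 6371 × cos 46.3° × (11.1° × π/180) = 6371 × 0.6909 × 0.1937 ≈ 853 km.

853 km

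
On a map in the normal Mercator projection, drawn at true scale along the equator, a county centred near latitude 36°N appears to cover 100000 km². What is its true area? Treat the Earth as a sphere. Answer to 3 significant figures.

65500 km²

The Mercator projection is conformal; its linear scale factor is the same in every direction and equals sec φ = 1/cos φ.
Areal scale = k² = sec²φ = 1/cos²(36°) = 1/0.8090² = 1.528.
True area = apparent / (areal scale) = 100000 / 1.528 ≈ 65500 km².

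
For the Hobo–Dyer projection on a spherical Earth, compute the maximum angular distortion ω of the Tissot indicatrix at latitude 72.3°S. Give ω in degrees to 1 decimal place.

Hobo–Dyer is a cylindrical equal-area projection with standard parallels at ±37.5°. For cylindrical equal-area with standard parallel φ₀, h = cos φ / cos φ₀ and k = cos φ₀ / cos φ, so h·k = 1.
At 72.3°: h = 0.3832, k = 2.609; principal scales a = 2.609, b = 0.3832.
sin(ω/2) = (a − b)/(a + b) = 2.226/2.993 = 0.7439, so ω = 2 arcsin(0.7439) ≈ 96.1°.

96.1°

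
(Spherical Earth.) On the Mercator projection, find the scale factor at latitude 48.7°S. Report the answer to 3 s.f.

The Mercator projection is conformal; its linear scale factor is the same in every direction and equals sec φ = 1/cos φ.
k = 1/cos 48.7° = 1/0.6600 = 1.515.

1.52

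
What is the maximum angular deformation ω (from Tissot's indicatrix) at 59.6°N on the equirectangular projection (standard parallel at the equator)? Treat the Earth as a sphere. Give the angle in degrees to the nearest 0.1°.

Plate carrée maps x = Rλ, y = Rφ. The meridian scale is h = 1 and the parallel scale is k = 1/cos φ = sec φ.
At 59.6°: h = 1.000, k = 1.976; principal scales a = 1.976, b = 1.000.
sin(ω/2) = (a − b)/(a + b) = 0.9762/2.976 = 0.3280, so ω = 2 arcsin(0.3280) ≈ 38.3°.

38.3°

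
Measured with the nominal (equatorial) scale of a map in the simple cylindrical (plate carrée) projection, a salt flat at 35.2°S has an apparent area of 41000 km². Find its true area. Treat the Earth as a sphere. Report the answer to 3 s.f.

In the plate carrée (x = Rλ, y = Rφ), meridians are true-scale (h = 1) and parallels are stretched by k = sec φ.
Areal scale = h·k = 1 × sec φ; at 35.2°, h = 1.000, k = 1.224, so h·k = 1.224.
True area = apparent / (areal scale) = 41000 / 1.224 ≈ 33500 km².

33500 km²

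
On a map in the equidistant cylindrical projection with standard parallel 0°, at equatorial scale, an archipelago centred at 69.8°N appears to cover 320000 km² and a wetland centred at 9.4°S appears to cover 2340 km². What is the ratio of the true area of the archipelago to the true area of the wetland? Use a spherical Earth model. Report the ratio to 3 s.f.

On the plate carrée, areal scale = h·k = 1 × sec φ, so true area = apparent × cos φ.
True area of archipelago: 320000 × cos(69.8°) = 320000 × 0.3453 = 110500 km².
True area of wetland: 2340 × cos(9.4°) = 2340 × 0.9866 = 2309 km².
Ratio = 110500 / 2309 ≈ 47.9.

47.9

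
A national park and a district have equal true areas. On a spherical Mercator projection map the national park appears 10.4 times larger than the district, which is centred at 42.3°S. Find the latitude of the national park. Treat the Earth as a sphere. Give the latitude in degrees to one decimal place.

76.7°

Mercator areal scale is sec²φ, so apparent-area ratio = sec²φ₁ / sec²φ₂ = cos²φ₂ / cos²φ₁.
cos²φ₂ / cos²φ₁ = 10.4  ⇒  cos φ₁ = cos 42.3° / √10.4 = 0.7396/3.225 = 0.2293.
φ₁ = arccos(0.2293) ≈ 76.7°.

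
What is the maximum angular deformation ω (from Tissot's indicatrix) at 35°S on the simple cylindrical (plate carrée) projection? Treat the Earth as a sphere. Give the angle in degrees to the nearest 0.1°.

11.4°

In the plate carrée (x = Rλ, y = Rφ), meridians are true-scale (h = 1) and parallels are stretched by k = sec φ.
At 35°: h = 1.000, k = 1.221; principal scales a = 1.221, b = 1.000.
sin(ω/2) = (a − b)/(a + b) = 0.2208/2.221 = 0.09941, so ω = 2 arcsin(0.09941) ≈ 11.4°.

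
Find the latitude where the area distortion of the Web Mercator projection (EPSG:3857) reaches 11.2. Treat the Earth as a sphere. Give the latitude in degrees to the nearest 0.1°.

72.6°

Mercator areal scale is sec²φ.
sec²φ = 11.2  ⇒  cos²φ = 0.08929  ⇒  cos φ = 0.2988.
φ = arccos(0.2988) ≈ 72.6°.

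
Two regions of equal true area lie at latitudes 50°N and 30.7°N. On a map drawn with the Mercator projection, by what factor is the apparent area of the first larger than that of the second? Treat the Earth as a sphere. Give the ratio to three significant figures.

Mercator is conformal with k = sec φ, so areal scale = k² = sec²φ.
At 50°: sec²(50°) = 1/0.6428² = 2.420.
At 30.7°: sec²(30.7°) = 1/0.8599² = 1.353.
Ratio = 2.420/1.353 = cos²(30.7°)/cos²(50°) ≈ 1.79.

1.79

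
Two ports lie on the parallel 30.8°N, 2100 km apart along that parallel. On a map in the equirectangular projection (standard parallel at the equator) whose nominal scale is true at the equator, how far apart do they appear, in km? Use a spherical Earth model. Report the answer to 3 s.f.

2440 km

Plate carrée maps x = Rλ, y = Rφ. The meridian scale is h = 1 and the parallel scale is k = 1/cos φ = sec φ.
Along the parallel, k = sec 30.8° = 1/0.8590 = 1.164.
Map distance = 2100 × 1.164 ≈ 2440 km.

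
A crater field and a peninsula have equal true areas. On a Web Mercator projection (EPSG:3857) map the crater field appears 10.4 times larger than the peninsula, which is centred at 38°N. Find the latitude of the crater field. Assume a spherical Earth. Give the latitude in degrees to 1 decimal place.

75.9°

On Mercator, (apparent₁)/(apparent₂) = sec²φ₁ / sec²φ₂ when true areas are equal.
cos²φ₂ / cos²φ₁ = 10.4  ⇒  cos φ₁ = cos 38° / √10.4 = 0.7880/3.225 = 0.2444.
φ₁ = arccos(0.2444) ≈ 75.9°.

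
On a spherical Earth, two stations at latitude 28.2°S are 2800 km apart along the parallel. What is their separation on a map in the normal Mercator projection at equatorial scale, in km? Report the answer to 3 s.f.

Mercator is conformal, so the point scale is isotropic: h = k = sec φ = 1/cos φ.
Along the parallel, k = sec 28.2° = 1/0.8813 = 1.135.
Map distance = 2800 × 1.135 ≈ 3180 km.

3180 km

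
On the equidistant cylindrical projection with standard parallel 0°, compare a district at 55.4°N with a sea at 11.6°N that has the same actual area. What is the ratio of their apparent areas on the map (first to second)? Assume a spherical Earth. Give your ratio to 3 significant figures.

1.73

For the equirectangular projection with φ₀ = 0 (plate carrée), h = 1 along meridians and k = sec φ along parallels.
Areal scale at 55.4°: h·k = 1.000 × 1.761 = 1.761.
Areal scale at 11.6°: h·k = 1.000 × 1.021 = 1.021.
Ratio = 1.761/1.021 ≈ 1.73.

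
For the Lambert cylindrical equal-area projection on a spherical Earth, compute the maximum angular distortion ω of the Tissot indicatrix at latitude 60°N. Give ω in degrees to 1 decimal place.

The Lambert cylindrical equal-area projection is the cylindrical equal-area projection with its standard parallel at the equator (φ₀ = 0). Cylindrical equal-area (φ₀ = 0°): h = cos φ / cos 0° along meridians, k = cos 0° / cos φ along parallels; h·k = 1.
At 60°: h = 0.5000, k = 2.000; principal scales a = 2.000, b = 0.5000.
sin(ω/2) = (a − b)/(a + b) = 1.500/2.500 = 0.6000, so ω = 2 arcsin(0.6000) ≈ 73.7°.

73.7°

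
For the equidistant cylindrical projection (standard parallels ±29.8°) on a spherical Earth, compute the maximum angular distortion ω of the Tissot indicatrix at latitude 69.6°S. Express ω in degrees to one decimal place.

In the equirectangular projection with standard parallel φ₀ = 29.8° (x = Rλ cos φ₀, y = Rφ), meridians are true-scale (h = 1) and the parallel scale is k = cos φ₀ / cos φ.
At 69.6°: h = 1.000, k = 2.489; principal scales a = 2.489, b = 1.000.
sin(ω/2) = (a − b)/(a + b) = 1.489/3.489 = 0.4268, so ω = 2 arcsin(0.4268) ≈ 50.5°.

50.5°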